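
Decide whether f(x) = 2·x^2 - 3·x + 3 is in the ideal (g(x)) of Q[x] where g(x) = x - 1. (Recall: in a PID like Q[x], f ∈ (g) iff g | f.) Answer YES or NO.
In Q[x] the ideal (g) consists of all multiples of g, so f ∈ (g) iff g | f, i.e. iff the remainder of f on division by g is 0. Divide f by g (g is monic, so eliminate the leading term of the running remainder at each step):
  leading term 2·x^2: subtract (2·x)·g(x) = 2·x^2 - 2·x, leaving 3 - x
  leading term -x: subtract (-1)·g(x) = 1 - x, leaving 2
The remainder r(x) = 2 ≠ 0 (and deg r < deg g), so g ∤ f, i.e. f ∉ (g).

Final answer: NO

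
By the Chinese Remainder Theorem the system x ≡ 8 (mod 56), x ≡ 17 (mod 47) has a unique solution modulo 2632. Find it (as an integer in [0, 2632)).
The moduli 56, 47 are pairwise coprime, so by the CRT there is a unique solution mod 56·47 = 2632.
Solve by successive substitution. Start with x ≡ 8 (mod 56).
  Combine with x ≡ 17 (mod 47): write x = 8 + 56·t and require 8 + 56·t ≡ 17 (mod 47), i.e. 56·t ≡ 17 − 8 ≡ 9 (mod 47). Since 56^(−1) ≡ 21 (mod 47) (56 ≡ 9 (mod 47)), t ≡ 21·9 ≡ 1 (mod 47). So x ≡ 8 + 56·1 = 64 (mod 2632).
Unique solution in [0, 2632): x = 64.

Final answer: x ≡ 64 (mod 2632); the representative in [0, 2632) is 64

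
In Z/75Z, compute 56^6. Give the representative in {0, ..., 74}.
Use repeated squaring. Binary(6) = 110. Walk through the bits of the exponent 6 left-to-right: at each bit after the leading one, square the running value, then multiply by 56 if the bit is 1 (always reducing mod 75):
  bit 1 = 1 (leading): start with 56.
  bit 2 = 1: square 56^2 = 3136 ≡ 61; bit is 1, so multiply 61·56 = 3416 ≡ 41 (mod 75).
  bit 3 = 0: square 41^2 = 1681 ≡ 31 (mod 75).
Final value: 56^6 ≡ 31 (mod 75).

Final answer: 31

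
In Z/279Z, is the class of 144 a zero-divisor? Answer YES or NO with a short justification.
gcd(144, 279) = 9 > 1, so 144 is not a unit in Z/279Z. In Z/nZ every nonzero non-unit is a zero-divisor: explicitly, take b = 279/gcd = 31 ≠ 0 (mod 279); then 144·31 = 4464 = 16·279, i.e. 144·31 ≡ 0 (mod 279). So 144 is a zero-divisor.

Final answer: YES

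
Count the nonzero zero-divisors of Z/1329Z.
Z/1329Z has 444 nonzero zero-divisors

In Z/1329Z each nonzero element is either a unit (gcd with 1329 is 1) or a zero-divisor (gcd > 1). The number of units is φ(1329): factorise 1329 = 3 · 443, so φ(1329) = (3 − 1) · (443 − 1) = 2 · 442 = 884. The nonzero elements number 1329 − 1 = 1328. Hence the nonzero zero-divisors number 1328 − 884 = 444.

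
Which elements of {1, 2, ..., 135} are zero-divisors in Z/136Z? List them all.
nonzero zero-divisors of Z/136Z = {2, 4, 6, 8, 10, 12, 14, 16, 17, 18, 20, 22, 24, 26, 28, 30, 32, 34, 36, 38, 40, 42, 44, 46, 48, 50, 51, 52, 54, 56, 58, 60, 62, 64, 66, 68, 70, 72, 74, 76, 78, 80, 82, 84, 85, 86, 88, 90, 92, 94, 96, 98, 100, 102, 104, 106, 108, 110, 112, 114, 116, 118, 119, 120, 122, 124, 126, 128, 130, 132, 134}

An element a ∈ Z/136Z (with a ≠ 0) is a zero-divisor iff gcd(a, 136) > 1 (because a is a unit precisely when gcd(a, n) = 1, and in Z/nZ every nonzero, non-unit element is a zero-divisor). Scan a = 1, ..., 135 and keep those with gcd(a, 136) > 1:
  gcd(2, 136) = 2, gcd(4, 136) = 4, gcd(6, 136) = 2, gcd(8, 136) = 8, gcd(10, 136) = 2, gcd(12, 136) = 4, gcd(14, 136) = 2, gcd(16, 136) = 8, gcd(17, 136) = 17, gcd(18, 136) = 2, gcd(20, 136) = 4, gcd(22, 136) = 2, gcd(24, 136) = 8, gcd(26, 136) = 2, gcd(28, 136) = 4, gcd(30, 136) = 2, gcd(32, 136) = 8, gcd(34, 136) = 34, gcd(36, 136) = 4, gcd(38, 136) = 2, gcd(40, 136) = 8, gcd(42, 136) = 2, gcd(44, 136) = 4, gcd(46, 136) = 2, gcd(48, 136) = 8, gcd(50, 136) = 2, gcd(51, 136) = 17, gcd(52, 136) = 4, gcd(54, 136) = 2, gcd(56, 136) = 8, gcd(58, 136) = 2, gcd(60, 136) = 4, gcd(62, 136) = 2, gcd(64, 136) = 8, gcd(66, 136) = 2, gcd(68, 136) = 68, gcd(70, 136) = 2, gcd(72, 136) = 8, gcd(74, 136) = 2, gcd(76, 136) = 4, gcd(78, 136) = 2, gcd(80, 136) = 8, gcd(82, 136) = 2, gcd(84, 136) = 4, gcd(85, 136) = 17, gcd(86, 136) = 2, gcd(88, 136) = 8, gcd(90, 136) = 2, gcd(92, 136) = 4, gcd(94, 136) = 2, gcd(96, 136) = 8, gcd(98, 136) = 2, gcd(100, 136) = 4, gcd(102, 136) = 34, gcd(104, 136) = 8, gcd(106, 136) = 2, gcd(108, 136) = 4, gcd(110, 136) = 2, gcd(112, 136) = 8, gcd(114, 136) = 2, gcd(116, 136) = 4, gcd(118, 136) = 2, gcd(119, 136) = 17, gcd(120, 136) = 8, gcd(122, 136) = 2, gcd(124, 136) = 4, gcd(126, 136) = 2, gcd(128, 136) = 8, gcd(130, 136) = 2, gcd(132, 136) = 4, gcd(134, 136) = 2.
All other a ∈ {1, ..., 135} have gcd(a, 136) = 1 and are units. So the nonzero zero-divisors are exactly the 71 values of a appearing in this scan.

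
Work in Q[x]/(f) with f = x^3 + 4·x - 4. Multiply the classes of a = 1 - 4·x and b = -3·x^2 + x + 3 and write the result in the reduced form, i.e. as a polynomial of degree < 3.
First multiply in Q[x] without reducing: a · b = 12·x^3 - 7·x^2 - 11·x + 3. Now divide by f(x) = x^3 + 4·x - 4, eliminating the leading term at each step:
  leading term 12·x^3: subtract (12)·f(x) = 12·x^3 + 48·x - 48, leaving -7·x^2 - 59·x + 51
The degree is now < 3, so this is the remainder. Hence a · b ≡ -7·x^2 - 59·x + 51 in Q[x]/(f).

Final answer: a · b ≡ -7·x^2 - 59·x + 51 (mod f(x))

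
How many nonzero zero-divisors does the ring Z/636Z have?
Z/636Z has 427 nonzero zero-divisors

In Z/636Z each nonzero element is either a unit (gcd with 636 is 1) or a zero-divisor (gcd > 1). The number of units is φ(636): factorise 636 = 2^2 · 3 · 53, so φ(636) = (2^2 − 2^1) · (3 − 1) · (53 − 1) = 2 · 2 · 52 = 208. The nonzero elements number 636 − 1 = 635. Hence the nonzero zero-divisors number 635 − 208 = 427.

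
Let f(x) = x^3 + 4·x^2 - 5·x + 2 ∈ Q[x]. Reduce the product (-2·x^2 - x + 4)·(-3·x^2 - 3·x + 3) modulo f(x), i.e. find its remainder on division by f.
a · b ≡ 75·x^2 - 102·x + 42 (mod f(x))

First multiply in Q[x] without reducing: a · b = 6·x^4 + 9·x^3 - 15·x^2 - 15·x + 12. Now divide by f(x) = x^3 + 4·x^2 - 5·x + 2, eliminating the leading term at each step:
  leading term 6·x^4: subtract (6·x)·f(x) = 6·x^4 + 24·x^3 - 30·x^2 + 12·x, leaving -15·x^3 + 15·x^2 - 27·x + 12
  leading term -15·x^3: subtract (-15)·f(x) = -15·x^3 - 60·x^2 + 75·x - 30, leaving 75·x^2 - 102·x + 42
The degree is now < 3, so this is the remainder. Hence a · b ≡ 75·x^2 - 102·x + 42 in Q[x]/(f).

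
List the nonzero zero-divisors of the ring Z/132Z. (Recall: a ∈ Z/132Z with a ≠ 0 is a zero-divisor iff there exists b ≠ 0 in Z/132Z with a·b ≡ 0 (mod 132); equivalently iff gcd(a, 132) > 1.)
An element a ∈ Z/132Z (with a ≠ 0) is a zero-divisor iff gcd(a, 132) > 1 (because a is a unit precisely when gcd(a, n) = 1, and in Z/nZ every nonzero, non-unit element is a zero-divisor). Scan a = 1, ..., 131 and keep those with gcd(a, 132) > 1:
  gcd(2, 132) = 2, gcd(3, 132) = 3, gcd(4, 132) = 4, gcd(6, 132) = 6, gcd(8, 132) = 4, gcd(9, 132) = 3, gcd(10, 132) = 2, gcd(11, 132) = 11, gcd(12, 132) = 12, gcd(14, 132) = 2, gcd(15, 132) = 3, gcd(16, 132) = 4, gcd(18, 132) = 6, gcd(20, 132) = 4, gcd(21, 132) = 3, gcd(22, 132) = 22, gcd(24, 132) = 12, gcd(26, 132) = 2, gcd(27, 132) = 3, gcd(28, 132) = 4, gcd(30, 132) = 6, gcd(32, 132) = 4, gcd(33, 132) = 33, gcd(34, 132) = 2, gcd(36, 132) = 12, gcd(38, 132) = 2, gcd(39, 132) = 3, gcd(40, 132) = 4, gcd(42, 132) = 6, gcd(44, 132) = 44, gcd(45, 132) = 3, gcd(46, 132) = 2, gcd(48, 132) = 12, gcd(50, 132) = 2, gcd(51, 132) = 3, gcd(52, 132) = 4, gcd(54, 132) = 6, gcd(55, 132) = 11, gcd(56, 132) = 4, gcd(57, 132) = 3, gcd(58, 132) = 2, gcd(60, 132) = 12, gcd(62, 132) = 2, gcd(63, 132) = 3, gcd(64, 132) = 4, gcd(66, 132) = 66, gcd(68, 132) = 4, gcd(69, 132) = 3, gcd(70, 132) = 2, gcd(72, 132) = 12, gcd(74, 132) = 2, gcd(75, 132) = 3, gcd(76, 132) = 4, gcd(77, 132) = 11, gcd(78, 132) = 6, gcd(80, 132) = 4, gcd(81, 132) = 3, gcd(82, 132) = 2, gcd(84, 132) = 12, gcd(86, 132) = 2, gcd(87, 132) = 3, gcd(88, 132) = 44, gcd(90, 132) = 6, gcd(92, 132) = 4, gcd(93, 132) = 3, gcd(94, 132) = 2, gcd(96, 132) = 12, gcd(98, 132) = 2, gcd(99, 132) = 33, gcd(100, 132) = 4, gcd(102, 132) = 6, gcd(104, 132) = 4, gcd(105, 132) = 3, gcd(106, 132) = 2, gcd(108, 132) = 12, gcd(110, 132) = 22, gcd(111, 132) = 3, gcd(112, 132) = 4, gcd(114, 132) = 6, gcd(116, 132) = 4, gcd(117, 132) = 3, gcd(118, 132) = 2, gcd(120, 132) = 12, gcd(121, 132) = 11, gcd(122, 132) = 2, gcd(123, 132) = 3, gcd(124, 132) = 4, gcd(126, 132) = 6, gcd(128, 132) = 4, gcd(129, 132) = 3, gcd(130, 132) = 2.
All other a ∈ {1, ..., 131} have gcd(a, 132) = 1 and are units. So the nonzero zero-divisors are exactly the 91 values of a appearing in this scan.

Final answer: nonzero zero-divisors of Z/132Z = {2, 3, 4, 6, 8, 9, 10, 11, 12, 14, 15, 16, 18, 20, 21, 22, 24, 26, 27, 28, 30, 32, 33, 34, 36, 38, 39, 40, 42, 44, 45, 46, 48, 50, 51, 52, 54, 55, 56, 57, 58, 60, 62, 63, 64, 66, 68, 69, 70, 72, 74, 75, 76, 77, 78, 80, 81, 82, 84, 86, 87, 88, 90, 92, 93, 94, 96, 98, 99, 100, 102, 104, 105, 106, 108, 110, 111, 112, 114, 116, 117, 118, 120, 121, 122, 123, 124, 126, 128, 129, 130}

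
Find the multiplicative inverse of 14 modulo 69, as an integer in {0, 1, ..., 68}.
14^(−1) ≡ 5 (mod 69)

Apply the extended Euclidean algorithm to (69, 14), tracking rows (r, s, t) with s·69 + t·14 = r. Each division r_prev = q·r_cur + r_new produces the new row as (previous row) − q·(current row):
  row A: (69, 1, 0)   [1·69 + 0·14 = 69]
  row B: (14, 0, 1)   [0·69 + 1·14 = 14]
  69 = 4·14 + 13   → row C = row A − 4·row B = (13, 1, −4)   [check: 1·69 − 4·14 = 13]
  14 = 1·13 + 1   → row D = row B − 1·row C = (1, −1, 5)   [check: −1·69 + 5·14 = 1]
  13 = 13·1 + 0   → remainder 0, stop. gcd = 1 (last nonzero row D).
The gcd is 1, so 14 is invertible mod 69. The last nonzero row gives −1·69 + 5·14 = 1, so t = 5. So 14^(−1) ≡ 5 (mod 69). Verify: 14 · 5 = 70 ≡ 1 (mod 69). ✓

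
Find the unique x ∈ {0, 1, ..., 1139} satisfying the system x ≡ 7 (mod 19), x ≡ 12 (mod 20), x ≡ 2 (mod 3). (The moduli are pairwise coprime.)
The moduli 19, 20, 3 are pairwise coprime, so by the CRT there is a unique solution mod 19·20·3 = 1140.
Solve by successive substitution. Start with x ≡ 7 (mod 19).
  Combine with x ≡ 12 (mod 20): write x = 7 + 19·t and require 7 + 19·t ≡ 12 (mod 20), i.e. 19·t ≡ 12 − 7 ≡ 5 (mod 20). Since 19^(−1) ≡ 19 (mod 20), t ≡ 19·5 ≡ 15 (mod 20). So x ≡ 7 + 19·15 = 292 (mod 380).
  Combine with x ≡ 2 (mod 3): write x = 292 + 380·t and require 292 + 380·t ≡ 2 (mod 3), i.e. 380·t ≡ 2 − 292 ≡ 1 (mod 3). Since 380^(−1) ≡ 2 (mod 3) (380 ≡ 2 (mod 3)), t ≡ 2·1 ≡ 2 (mod 3). So x ≡ 292 + 380·2 = 1052 (mod 1140).
Unique solution in [0, 1140): x = 1052.

Final answer: x ≡ 1052 (mod 1140); the representative in [0, 1140) is 1052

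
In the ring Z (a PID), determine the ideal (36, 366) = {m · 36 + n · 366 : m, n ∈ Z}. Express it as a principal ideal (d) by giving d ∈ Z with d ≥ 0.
In the PID Z, (a, b) is generated by gcd(a, b). Compute gcd(366, 36) with the extended Euclidean algorithm, tracking rows (r, s, t) with s·366 + t·36 = r:
  row A: (366, 1, 0)   [1·366 + 0·36 = 366]
  row B: (36, 0, 1)   [0·366 + 1·36 = 36]
  366 = 10·36 + 6   → row C = row A − 10·row B = (6, 1, −10)   [check: 1·366 − 10·36 = 6]
  36 = 6·6 + 0   → remainder 0, stop. gcd = 6 (last nonzero row C).
So gcd(36, 366) = 6, with Bézout identity 1·366 − 10·36 = 6. Containment (⊇): the Bézout identity exhibits 6 as an element of (36, 366), giving (6) ⊆ (36, 366). Containment (⊆): since 6 | 36 and 6 | 366 (36 = 6·6, 366 = 6·61), every Z-linear combination of 36 and 366 is divisible by 6, so (36, 366) ⊆ (6). Therefore (36, 366) = (6), d = 6.

Final answer: (36, 366) = (6); d = 6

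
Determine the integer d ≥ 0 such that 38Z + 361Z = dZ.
(38, 361) = (19); d = 19

In the PID Z, (a, b) is generated by gcd(a, b). Compute gcd(361, 38) with the extended Euclidean algorithm, tracking rows (r, s, t) with s·361 + t·38 = r:
  row A: (361, 1, 0)   [1·361 + 0·38 = 361]
  row B: (38, 0, 1)   [0·361 + 1·38 = 38]
  361 = 9·38 + 19   → row C = row A − 9·row B = (19, 1, −9)   [check: 1·361 − 9·38 = 19]
  38 = 2·19 + 0   → remainder 0, stop. gcd = 19 (last nonzero row C).
So gcd(38, 361) = 19, with Bézout identity 1·361 − 9·38 = 19. Containment (⊇): the Bézout identity exhibits 19 as an element of (38, 361), giving (19) ⊆ (38, 361). Containment (⊆): since 19 | 38 and 19 | 361 (38 = 19·2, 361 = 19·19), every Z-linear combination of 38 and 361 is divisible by 19, so (38, 361) ⊆ (19). Therefore (38, 361) = (19), d = 19.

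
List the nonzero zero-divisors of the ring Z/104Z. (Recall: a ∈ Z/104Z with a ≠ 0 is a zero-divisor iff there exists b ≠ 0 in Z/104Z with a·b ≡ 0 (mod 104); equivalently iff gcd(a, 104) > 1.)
nonzero zero-divisors of Z/104Z = {2, 4, 6, 8, 10, 12, 13, 14, 16, 18, 20, 22, 24, 26, 28, 30, 32, 34, 36, 38, 39, 40, 42, 44, 46, 48, 50, 52, 54, 56, 58, 60, 62, 64, 65, 66, 68, 70, 72, 74, 76, 78, 80, 82, 84, 86, 88, 90, 91, 92, 94, 96, 98, 100, 102}

An element a ∈ Z/104Z (with a ≠ 0) is a zero-divisor iff gcd(a, 104) > 1 (because a is a unit precisely when gcd(a, n) = 1, and in Z/nZ every nonzero, non-unit element is a zero-divisor). Scan a = 1, ..., 103 and keep those with gcd(a, 104) > 1:
  gcd(2, 104) = 2, gcd(4, 104) = 4, gcd(6, 104) = 2, gcd(8, 104) = 8, gcd(10, 104) = 2, gcd(12, 104) = 4, gcd(13, 104) = 13, gcd(14, 104) = 2, gcd(16, 104) = 8, gcd(18, 104) = 2, gcd(20, 104) = 4, gcd(22, 104) = 2, gcd(24, 104) = 8, gcd(26, 104) = 26, gcd(28, 104) = 4, gcd(30, 104) = 2, gcd(32, 104) = 8, gcd(34, 104) = 2, gcd(36, 104) = 4, gcd(38, 104) = 2, gcd(39, 104) = 13, gcd(40, 104) = 8, gcd(42, 104) = 2, gcd(44, 104) = 4, gcd(46, 104) = 2, gcd(48, 104) = 8, gcd(50, 104) = 2, gcd(52, 104) = 52, gcd(54, 104) = 2, gcd(56, 104) = 8, gcd(58, 104) = 2, gcd(60, 104) = 4, gcd(62, 104) = 2, gcd(64, 104) = 8, gcd(65, 104) = 13, gcd(66, 104) = 2, gcd(68, 104) = 4, gcd(70, 104) = 2, gcd(72, 104) = 8, gcd(74, 104) = 2, gcd(76, 104) = 4, gcd(78, 104) = 26, gcd(80, 104) = 8, gcd(82, 104) = 2, gcd(84, 104) = 4, gcd(86, 104) = 2, gcd(88, 104) = 8, gcd(90, 104) = 2, gcd(91, 104) = 13, gcd(92, 104) = 4, gcd(94, 104) = 2, gcd(96, 104) = 8, gcd(98, 104) = 2, gcd(100, 104) = 4, gcd(102, 104) = 2.
All other a ∈ {1, ..., 103} have gcd(a, 104) = 1 and are units. So the nonzero zero-divisors are exactly the 55 values of a appearing in this scan.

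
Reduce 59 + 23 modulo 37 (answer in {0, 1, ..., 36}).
8

Reduce the summands first: 59 ≡ 22 (mod 37), so 59 + 23 ≡ 22 + 23 (mod 37). 22 + 23 = 45; 45 = 1·37 + 8, so (59 + 23) mod 37 = 8.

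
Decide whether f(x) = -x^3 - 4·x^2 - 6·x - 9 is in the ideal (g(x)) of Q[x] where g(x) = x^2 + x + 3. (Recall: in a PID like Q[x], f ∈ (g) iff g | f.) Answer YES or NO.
In Q[x] the ideal (g) consists of all multiples of g, so f ∈ (g) iff g | f, i.e. iff the remainder of f on division by g is 0. Divide f by g (g is monic, so eliminate the leading term of the running remainder at each step):
  leading term -x^3: subtract (-x)·g(x) = -x^3 - x^2 - 3·x, leaving -3·x^2 - 3·x - 9
  leading term -3·x^2: subtract (-3)·g(x) = -3·x^2 - 3·x - 9, leaving 0
The remainder is 0, so f(x) = g(x) · h(x) with h(x) = -x - 3. Hence g | f, i.e. f ∈ (g).

Final answer: YES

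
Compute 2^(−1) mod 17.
2^(−1) ≡ 9 (mod 17)

Apply the extended Euclidean algorithm to (17, 2), tracking rows (r, s, t) with s·17 + t·2 = r. Each division r_prev = q·r_cur + r_new produces the new row as (previous row) − q·(current row):
  row A: (17, 1, 0)   [1·17 + 0·2 = 17]
  row B: (2, 0, 1)   [0·17 + 1·2 = 2]
  17 = 8·2 + 1   → row C = row A − 8·row B = (1, 1, −8)   [check: 1·17 − 8·2 = 1]
  2 = 2·1 + 0   → remainder 0, stop. gcd = 1 (last nonzero row C).
The gcd is 1, so 2 is invertible mod 17. The last nonzero row gives 1·17 − 8·2 = 1, so t = −8. So 2^(−1) ≡ −8 ≡ 9 (mod 17). Verify: 2 · 9 = 18 ≡ 1 (mod 17). ✓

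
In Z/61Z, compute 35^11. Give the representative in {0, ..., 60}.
Use repeated squaring. Binary(11) = 1011. Walk through the bits of the exponent 11 left-to-right: at each bit after the leading one, square the running value, then multiply by 35 if the bit is 1 (always reducing mod 61):
  bit 1 = 1 (leading): start with 35.
  bit 2 = 0: square 35^2 = 1225 ≡ 5 (mod 61).
  bit 3 = 1: square 5^2 = 25; bit is 1, so multiply 25·35 = 875 ≡ 21 (mod 61).
  bit 4 = 1: square 21^2 = 441 ≡ 14; bit is 1, so multiply 14·35 = 490 ≡ 2 (mod 61).
Final value: 35^11 ≡ 2 (mod 61).

Final answer: 2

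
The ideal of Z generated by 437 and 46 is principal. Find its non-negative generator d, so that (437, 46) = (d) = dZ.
In the PID Z, (a, b) is generated by gcd(a, b). Compute gcd(437, 46) with the extended Euclidean algorithm, tracking rows (r, s, t) with s·437 + t·46 = r:
  row A: (437, 1, 0)   [1·437 + 0·46 = 437]
  row B: (46, 0, 1)   [0·437 + 1·46 = 46]
  437 = 9·46 + 23   → row C = row A − 9·row B = (23, 1, −9)   [check: 1·437 − 9·46 = 23]
  46 = 2·23 + 0   → remainder 0, stop. gcd = 23 (last nonzero row C).
So gcd(437, 46) = 23, with Bézout identity 1·437 − 9·46 = 23. Containment (⊇): the Bézout identity exhibits 23 as an element of (437, 46), giving (23) ⊆ (437, 46). Containment (⊆): since 23 | 437 and 23 | 46 (437 = 23·19, 46 = 23·2), every Z-linear combination of 437 and 46 is divisible by 23, so (437, 46) ⊆ (23). Therefore (437, 46) = (23), d = 23.

Final answer: (437, 46) = (23); d = 23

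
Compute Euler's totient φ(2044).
φ is multiplicative, with φ(p^e) = p^e − p^(e−1). Factorise 2044 = 2^2 · 7 · 73. Then
  φ(2044) = (2^2 − 2^1) · (7 − 1) · (73 − 1) = 2 · 6 · 72 = 864.

Final answer: φ(2044) = 864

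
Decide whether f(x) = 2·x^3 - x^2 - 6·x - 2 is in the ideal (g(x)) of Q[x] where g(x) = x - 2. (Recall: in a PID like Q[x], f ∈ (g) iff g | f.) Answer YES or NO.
In Q[x] the ideal (g) consists of all multiples of g, so f ∈ (g) iff g | f, i.e. iff the remainder of f on division by g is 0. Divide f by g (g is monic, so eliminate the leading term of the running remainder at each step):
  leading term 2·x^3: subtract (2·x^2)·g(x) = 2·x^3 - 4·x^2, leaving 3·x^2 - 6·x - 2
  leading term 3·x^2: subtract (3·x)·g(x) = 3·x^2 - 6·x, leaving -2
The remainder r(x) = -2 ≠ 0 (and deg r < deg g), so g ∤ f, i.e. f ∉ (g).

Final answer: NO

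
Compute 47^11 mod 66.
47

Use repeated squaring. Binary(11) = 1011. Walk through the bits of the exponent 11 left-to-right: at each bit after the leading one, square the running value, then multiply by 47 if the bit is 1 (always reducing mod 66):
  bit 1 = 1 (leading): start with 47.
  bit 2 = 0: square 47^2 = 2209 ≡ 31 (mod 66).
  bit 3 = 1: square 31^2 = 961 ≡ 37; bit is 1, so multiply 37·47 = 1739 ≡ 23 (mod 66).
  bit 4 = 1: square 23^2 = 529 ≡ 1; bit is 1, so multiply 1·47 = 47 (mod 66).
Final value: 47^11 ≡ 47 (mod 66).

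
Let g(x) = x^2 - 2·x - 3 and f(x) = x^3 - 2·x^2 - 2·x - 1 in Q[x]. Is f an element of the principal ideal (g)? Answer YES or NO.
NO

In Q[x] the ideal (g) consists of all multiples of g, so f ∈ (g) iff g | f, i.e. iff the remainder of f on division by g is 0. Divide f by g (g is monic, so eliminate the leading term of the running remainder at each step):
  leading term x^3: subtract (x)·g(x) = x^3 - 2·x^2 - 3·x, leaving x - 1
The remainder r(x) = x - 1 ≠ 0 (and deg r < deg g), so g ∤ f, i.e. f ∉ (g).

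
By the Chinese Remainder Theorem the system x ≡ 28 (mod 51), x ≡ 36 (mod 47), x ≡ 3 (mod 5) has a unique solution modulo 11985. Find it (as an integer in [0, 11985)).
The moduli 51, 47, 5 are pairwise coprime, so by the CRT there is a unique solution mod 51·47·5 = 11985.
Solve by successive substitution. Start with x ≡ 28 (mod 51).
  Combine with x ≡ 36 (mod 47): write x = 28 + 51·t and require 28 + 51·t ≡ 36 (mod 47), i.e. 51·t ≡ 36 − 28 ≡ 8 (mod 47). Since 51^(−1) ≡ 12 (mod 47) (51 ≡ 4 (mod 47)), t ≡ 12·8 ≡ 2 (mod 47). So x ≡ 28 + 51·2 = 130 (mod 2397).
  Combine with x ≡ 3 (mod 5): write x = 130 + 2397·t and require 130 + 2397·t ≡ 3 (mod 5), i.e. 2397·t ≡ 3 − 130 ≡ 3 (mod 5). Since 2397^(−1) ≡ 3 (mod 5) (2397 ≡ 2 (mod 5)), t ≡ 3·3 ≡ 4 (mod 5). So x ≡ 130 + 2397·4 = 9718 (mod 11985).
Unique solution in [0, 11985): x = 9718.

Final answer: x ≡ 9718 (mod 11985); the representative in [0, 11985) is 9718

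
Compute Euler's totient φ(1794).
φ(1794) = 528

φ is multiplicative, with φ(p^e) = p^e − p^(e−1). Factorise 1794 = 2 · 3 · 13 · 23. Then
  φ(1794) = (2 − 1) · (3 − 1) · (13 − 1) · (23 − 1) = 1 · 2 · 12 · 22 = 528.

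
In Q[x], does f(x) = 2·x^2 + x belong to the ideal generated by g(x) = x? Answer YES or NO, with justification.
YES

In Q[x] the ideal (g) consists of all multiples of g, so f ∈ (g) iff g | f, i.e. iff the remainder of f on division by g is 0. Divide f by g (g is monic, so eliminate the leading term of the running remainder at each step):
  leading term 2·x^2: subtract (2·x)·g(x) = 2·x^2, leaving x
  leading term x: subtract (1)·g(x) = x, leaving 0
The remainder is 0, so f(x) = g(x) · h(x) with h(x) = 2·x + 1. Hence g | f, i.e. f ∈ (g).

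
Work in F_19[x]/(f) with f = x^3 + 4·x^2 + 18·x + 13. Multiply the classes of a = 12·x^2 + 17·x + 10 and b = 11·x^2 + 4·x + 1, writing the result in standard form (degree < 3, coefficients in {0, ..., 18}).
Multiply as integer polynomials: a · b = 132·x^4 + 235·x^3 + 190·x^2 + 57·x + 10. Reducing coefficients mod 19: a · b ≡ 18·x^4 + 7·x^3 + 10. Now divide by f(x) = x^3 + 4·x^2 + 18·x + 13 in F_19[x], eliminating the leading term at each step:
  leading term 18·x^4: subtract (18·x)·f(x) = 18·x^4 + 15·x^3 + x^2 + 6·x, leaving 11·x^3 + 18·x^2 + 13·x + 10 (coefficients mod 19)
  leading term 11·x^3: subtract (11)·f(x) = 11·x^3 + 6·x^2 + 8·x + 10, leaving 12·x^2 + 5·x (coefficients mod 19)
The degree is now < 3, so this is the remainder. Hence a · b ≡ 12·x^2 + 5·x in F_19[x]/(f).

Final answer: a · b ≡ 12·x^2 + 5·x (mod f(x))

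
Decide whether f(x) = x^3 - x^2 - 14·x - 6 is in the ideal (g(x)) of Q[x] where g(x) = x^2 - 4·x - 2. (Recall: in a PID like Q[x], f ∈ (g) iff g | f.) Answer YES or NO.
YES

In Q[x] the ideal (g) consists of all multiples of g, so f ∈ (g) iff g | f, i.e. iff the remainder of f on division by g is 0. Divide f by g (g is monic, so eliminate the leading term of the running remainder at each step):
  leading term x^3: subtract (x)·g(x) = x^3 - 4·x^2 - 2·x, leaving 3·x^2 - 12·x - 6
  leading term 3·x^2: subtract (3)·g(x) = 3·x^2 - 12·x - 6, leaving 0
The remainder is 0, so f(x) = g(x) · h(x) with h(x) = x + 3. Hence g | f, i.e. f ∈ (g).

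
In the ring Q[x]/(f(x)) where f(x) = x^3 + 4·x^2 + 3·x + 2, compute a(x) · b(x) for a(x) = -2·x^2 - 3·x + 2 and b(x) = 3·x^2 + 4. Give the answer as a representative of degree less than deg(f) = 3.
a · b ≡ -44·x^2 - 45·x - 22 (mod f(x))

First multiply in Q[x] without reducing: a · b = -6·x^4 - 9·x^3 - 2·x^2 - 12·x + 8. Now divide by f(x) = x^3 + 4·x^2 + 3·x + 2, eliminating the leading term at each step:
  leading term -6·x^4: subtract (-6·x)·f(x) = -6·x^4 - 24·x^3 - 18·x^2 - 12·x, leaving 15·x^3 + 16·x^2 + 8
  leading term 15·x^3: subtract (15)·f(x) = 15·x^3 + 60·x^2 + 45·x + 30, leaving -44·x^2 - 45·x - 22
The degree is now < 3, so this is the remainder. Hence a · b ≡ -44·x^2 - 45·x - 22 in Q[x]/(f).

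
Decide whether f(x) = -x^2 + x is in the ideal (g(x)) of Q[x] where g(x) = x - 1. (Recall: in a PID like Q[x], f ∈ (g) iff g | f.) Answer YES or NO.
YES

In Q[x] the ideal (g) consists of all multiples of g, so f ∈ (g) iff g | f, i.e. iff the remainder of f on division by g is 0. Divide f by g (g is monic, so eliminate the leading term of the running remainder at each step):
  leading term -x^2: subtract (-x)·g(x) = -x^2 + x, leaving 0
The remainder is 0, so f(x) = g(x) · h(x) with h(x) = -x. Hence g | f, i.e. f ∈ (g).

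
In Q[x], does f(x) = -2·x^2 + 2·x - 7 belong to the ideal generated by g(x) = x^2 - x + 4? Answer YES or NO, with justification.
NO

In Q[x] the ideal (g) consists of all multiples of g, so f ∈ (g) iff g | f, i.e. iff the remainder of f on division by g is 0. Divide f by g (g is monic, so eliminate the leading term of the running remainder at each step):
  leading term -2·x^2: subtract (-2)·g(x) = -2·x^2 + 2·x - 8, leaving 1
The remainder r(x) = 1 ≠ 0 (and deg r < deg g), so g ∤ f, i.e. f ∉ (g).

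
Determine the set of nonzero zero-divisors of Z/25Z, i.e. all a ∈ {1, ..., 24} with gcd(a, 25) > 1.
nonzero zero-divisors of Z/25Z = {5, 10, 15, 20}

An element a ∈ Z/25Z (with a ≠ 0) is a zero-divisor iff gcd(a, 25) > 1 (because a is a unit precisely when gcd(a, n) = 1, and in Z/nZ every nonzero, non-unit element is a zero-divisor). Scan a = 1, ..., 24 and keep those with gcd(a, 25) > 1:
  gcd(5, 25) = 5, gcd(10, 25) = 5, gcd(15, 25) = 5, gcd(20, 25) = 5.
All other a ∈ {1, ..., 24} have gcd(a, 25) = 1 and are units. So the nonzero zero-divisors are exactly the 4 values of a appearing in this scan.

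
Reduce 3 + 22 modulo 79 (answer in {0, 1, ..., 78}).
25

Both summands are already reduced mod 79. 3 + 22 = 25; 25 = 0·79 + 25, so (3 + 22) mod 79 = 25.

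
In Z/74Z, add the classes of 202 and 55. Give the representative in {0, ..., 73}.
35

Reduce the summands first: 202 ≡ 54 (mod 74), so 202 + 55 ≡ 54 + 55 (mod 74). 54 + 55 = 109; 109 = 1·74 + 35, so (202 + 55) mod 74 = 35.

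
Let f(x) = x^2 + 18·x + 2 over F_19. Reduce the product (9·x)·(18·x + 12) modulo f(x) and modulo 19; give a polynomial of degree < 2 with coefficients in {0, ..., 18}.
a · b ≡ 4·x + 18 (mod f(x))

Multiply as integer polynomials: a · b = 162·x^2 + 108·x. Reducing coefficients mod 19: a · b ≡ 10·x^2 + 13·x. Now divide by f(x) = x^2 + 18·x + 2 in F_19[x], eliminating the leading term at each step:
  leading term 10·x^2: subtract (10)·f(x) = 10·x^2 + 9·x + 1, leaving 4·x + 18 (coefficients mod 19)
The degree is now < 2, so this is the remainder. Hence a · b ≡ 4·x + 18 in F_19[x]/(f).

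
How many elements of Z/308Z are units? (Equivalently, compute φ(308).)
An element a ∈ Z/308Z is a unit iff gcd(a, 308) = 1, so the number of units is φ(308). φ is multiplicative, with φ(p^e) = p^e − p^(e−1). Factorise 308 = 2^2 · 7 · 11. Then
  φ(308) = (2^2 − 2^1) · (7 − 1) · (11 − 1) = 2 · 6 · 10 = 120.

Final answer: Z/308Z has φ(308) = 120 units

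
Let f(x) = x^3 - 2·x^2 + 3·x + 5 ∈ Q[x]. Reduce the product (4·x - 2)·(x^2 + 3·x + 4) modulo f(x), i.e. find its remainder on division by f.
a · b ≡ 18·x^2 - 2·x - 28 (mod f(x))

First multiply in Q[x] without reducing: a · b = 4·x^3 + 10·x^2 + 10·x - 8. Now divide by f(x) = x^3 - 2·x^2 + 3·x + 5, eliminating the leading term at each step:
  leading term 4·x^3: subtract (4)·f(x) = 4·x^3 - 8·x^2 + 12·x + 20, leaving 18·x^2 - 2·x - 28
The degree is now < 3, so this is the remainder. Hence a · b ≡ 18·x^2 - 2·x - 28 in Q[x]/(f).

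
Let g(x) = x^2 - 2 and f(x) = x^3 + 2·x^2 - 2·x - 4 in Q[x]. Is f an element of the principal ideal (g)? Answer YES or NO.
In Q[x] the ideal (g) consists of all multiples of g, so f ∈ (g) iff g | f, i.e. iff the remainder of f on division by g is 0. Divide f by g (g is monic, so eliminate the leading term of the running remainder at each step):
  leading term x^3: subtract (x)·g(x) = x^3 - 2·x, leaving 2·x^2 - 4
  leading term 2·x^2: subtract (2)·g(x) = 2·x^2 - 4, leaving 0
The remainder is 0, so f(x) = g(x) · h(x) with h(x) = x + 2. Hence g | f, i.e. f ∈ (g).

Final answer: YES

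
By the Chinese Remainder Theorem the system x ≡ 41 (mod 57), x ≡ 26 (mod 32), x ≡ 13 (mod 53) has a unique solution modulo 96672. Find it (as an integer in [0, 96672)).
x ≡ 96314 (mod 96672); the representative in [0, 96672) is 96314

The moduli 57, 32, 53 are pairwise coprime, so by the CRT there is a unique solution mod 57·32·53 = 96672.
Solve by successive substitution. Start with x ≡ 41 (mod 57).
  Combine with x ≡ 26 (mod 32): write x = 41 + 57·t and require 41 + 57·t ≡ 26 (mod 32), i.e. 57·t ≡ 26 − 41 ≡ 17 (mod 32). Since 57^(−1) ≡ 9 (mod 32) (57 ≡ 25 (mod 32)), t ≡ 9·17 ≡ 25 (mod 32). So x ≡ 41 + 57·25 = 1466 (mod 1824).
  Combine with x ≡ 13 (mod 53): write x = 1466 + 1824·t and require 1466 + 1824·t ≡ 13 (mod 53), i.e. 1824·t ≡ 13 − 1466 ≡ 31 (mod 53). Since 1824^(−1) ≡ 41 (mod 53) (1824 ≡ 22 (mod 53)), t ≡ 41·31 ≡ 52 (mod 53). So x ≡ 1466 + 1824·52 = 96314 (mod 96672).
Unique solution in [0, 96672): x = 96314.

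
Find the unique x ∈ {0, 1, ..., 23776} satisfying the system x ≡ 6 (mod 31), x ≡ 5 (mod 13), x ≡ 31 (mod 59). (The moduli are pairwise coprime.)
The moduli 31, 13, 59 are pairwise coprime, so by the CRT there is a unique solution mod 31·13·59 = 23777.
Solve by successive substitution. Start with x ≡ 6 (mod 31).
  Combine with x ≡ 5 (mod 13): write x = 6 + 31·t and require 6 + 31·t ≡ 5 (mod 13), i.e. 31·t ≡ 5 − 6 ≡ 12 (mod 13). Since 31^(−1) ≡ 8 (mod 13) (31 ≡ 5 (mod 13)), t ≡ 8·12 ≡ 5 (mod 13). So x ≡ 6 + 31·5 = 161 (mod 403).
  Combine with x ≡ 31 (mod 59): write x = 161 + 403·t and require 161 + 403·t ≡ 31 (mod 59), i.e. 403·t ≡ 31 − 161 ≡ 47 (mod 59). Since 403^(−1) ≡ 53 (mod 59) (403 ≡ 49 (mod 59)), t ≡ 53·47 ≡ 13 (mod 59). So x ≡ 161 + 403·13 = 5400 (mod 23777).
Unique solution in [0, 23777): x = 5400.

Final answer: x ≡ 5400 (mod 23777); the representative in [0, 23777) is 5400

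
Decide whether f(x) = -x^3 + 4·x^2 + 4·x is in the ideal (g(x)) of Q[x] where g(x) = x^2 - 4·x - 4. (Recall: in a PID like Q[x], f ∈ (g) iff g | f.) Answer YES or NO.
YES

In Q[x] the ideal (g) consists of all multiples of g, so f ∈ (g) iff g | f, i.e. iff the remainder of f on division by g is 0. Divide f by g (g is monic, so eliminate the leading term of the running remainder at each step):
  leading term -x^3: subtract (-x)·g(x) = -x^3 + 4·x^2 + 4·x, leaving 0
The remainder is 0, so f(x) = g(x) · h(x) with h(x) = -x. Hence g | f, i.e. f ∈ (g).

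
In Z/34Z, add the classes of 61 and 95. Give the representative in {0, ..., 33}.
Reduce the summands first: 61 ≡ 27, 95 ≡ 27 (mod 34), so 61 + 95 ≡ 27 + 27 (mod 34). 27 + 27 = 54; 54 = 1·34 + 20, so (61 + 95) mod 34 = 20.

Final answer: 20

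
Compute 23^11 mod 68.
Use repeated squaring. Binary(11) = 1011. Walk through the bits of the exponent 11 left-to-right: at each bit after the leading one, square the running value, then multiply by 23 if the bit is 1 (always reducing mod 68):
  bit 1 = 1 (leading): start with 23.
  bit 2 = 0: square 23^2 = 529 ≡ 53 (mod 68).
  bit 3 = 1: square 53^2 = 2809 ≡ 21; bit is 1, so multiply 21·23 = 483 ≡ 7 (mod 68).
  bit 4 = 1: square 7^2 = 49; bit is 1, so multiply 49·23 = 1127 ≡ 39 (mod 68).
Final value: 23^11 ≡ 39 (mod 68).

Final answer: 39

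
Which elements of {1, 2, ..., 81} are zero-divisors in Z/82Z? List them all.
An element a ∈ Z/82Z (with a ≠ 0) is a zero-divisor iff gcd(a, 82) > 1 (because a is a unit precisely when gcd(a, n) = 1, and in Z/nZ every nonzero, non-unit element is a zero-divisor). Scan a = 1, ..., 81 and keep those with gcd(a, 82) > 1:
  gcd(2, 82) = 2, gcd(4, 82) = 2, gcd(6, 82) = 2, gcd(8, 82) = 2, gcd(10, 82) = 2, gcd(12, 82) = 2, gcd(14, 82) = 2, gcd(16, 82) = 2, gcd(18, 82) = 2, gcd(20, 82) = 2, gcd(22, 82) = 2, gcd(24, 82) = 2, gcd(26, 82) = 2, gcd(28, 82) = 2, gcd(30, 82) = 2, gcd(32, 82) = 2, gcd(34, 82) = 2, gcd(36, 82) = 2, gcd(38, 82) = 2, gcd(40, 82) = 2, gcd(41, 82) = 41, gcd(42, 82) = 2, gcd(44, 82) = 2, gcd(46, 82) = 2, gcd(48, 82) = 2, gcd(50, 82) = 2, gcd(52, 82) = 2, gcd(54, 82) = 2, gcd(56, 82) = 2, gcd(58, 82) = 2, gcd(60, 82) = 2, gcd(62, 82) = 2, gcd(64, 82) = 2, gcd(66, 82) = 2, gcd(68, 82) = 2, gcd(70, 82) = 2, gcd(72, 82) = 2, gcd(74, 82) = 2, gcd(76, 82) = 2, gcd(78, 82) = 2, gcd(80, 82) = 2.
All other a ∈ {1, ..., 81} have gcd(a, 82) = 1 and are units. So the nonzero zero-divisors are exactly the 41 values of a appearing in this scan.

Final answer: nonzero zero-divisors of Z/82Z = {2, 4, 6, 8, 10, 12, 14, 16, 18, 20, 22, 24, 26, 28, 30, 32, 34, 36, 38, 40, 41, 42, 44, 46, 48, 50, 52, 54, 56, 58, 60, 62, 64, 66, 68, 70, 72, 74, 76, 78, 80}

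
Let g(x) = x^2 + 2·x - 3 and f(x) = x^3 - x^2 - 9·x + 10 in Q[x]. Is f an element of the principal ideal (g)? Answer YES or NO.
In Q[x] the ideal (g) consists of all multiples of g, so f ∈ (g) iff g | f, i.e. iff the remainder of f on division by g is 0. Divide f by g (g is monic, so eliminate the leading term of the running remainder at each step):
  leading term x^3: subtract (x)·g(x) = x^3 + 2·x^2 - 3·x, leaving -3·x^2 - 6·x + 10
  leading term -3·x^2: subtract (-3)·g(x) = -3·x^2 - 6·x + 9, leaving 1
The remainder r(x) = 1 ≠ 0 (and deg r < deg g), so g ∤ f, i.e. f ∉ (g).

Final answer: NO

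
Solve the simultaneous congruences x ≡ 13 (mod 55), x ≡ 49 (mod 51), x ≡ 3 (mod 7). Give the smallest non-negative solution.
x ≡ 11728 (mod 19635); the representative in [0, 19635) is 11728

The moduli 55, 51, 7 are pairwise coprime, so by the CRT there is a unique solution mod 55·51·7 = 19635.
Solve by successive substitution. Start with x ≡ 13 (mod 55).
  Combine with x ≡ 49 (mod 51): write x = 13 + 55·t and require 13 + 55·t ≡ 49 (mod 51), i.e. 55·t ≡ 49 − 13 ≡ 36 (mod 51). Since 55^(−1) ≡ 13 (mod 51) (55 ≡ 4 (mod 51)), t ≡ 13·36 ≡ 9 (mod 51). So x ≡ 13 + 55·9 = 508 (mod 2805).
  Combine with x ≡ 3 (mod 7): write x = 508 + 2805·t and require 508 + 2805·t ≡ 3 (mod 7), i.e. 2805·t ≡ 3 − 508 ≡ 6 (mod 7). Since 2805^(−1) ≡ 3 (mod 7) (2805 ≡ 5 (mod 7)), t ≡ 3·6 ≡ 4 (mod 7). So x ≡ 508 + 2805·4 = 11728 (mod 19635).
Unique solution in [0, 19635): x = 11728.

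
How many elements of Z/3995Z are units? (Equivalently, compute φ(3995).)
Z/3995Z has φ(3995) = 2944 units

An element a ∈ Z/3995Z is a unit iff gcd(a, 3995) = 1, so the number of units is φ(3995). φ is multiplicative, with φ(p^e) = p^e − p^(e−1). Factorise 3995 = 5 · 17 · 47. Then
  φ(3995) = (5 − 1) · (17 − 1) · (47 − 1) = 4 · 16 · 46 = 2944.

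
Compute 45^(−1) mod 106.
45^(−1) ≡ 33 (mod 106)

Apply the extended Euclidean algorithm to (106, 45), tracking rows (r, s, t) with s·106 + t·45 = r. Each division r_prev = q·r_cur + r_new produces the new row as (previous row) − q·(current row):
  row A: (106, 1, 0)   [1·106 + 0·45 = 106]
  row B: (45, 0, 1)   [0·106 + 1·45 = 45]
  106 = 2·45 + 16   → row C = row A − 2·row B = (16, 1, −2)   [check: 1·106 − 2·45 = 16]
  45 = 2·16 + 13   → row D = row B − 2·row C = (13, −2, 5)   [check: −2·106 + 5·45 = 13]
  16 = 1·13 + 3   → row E = row C − 1·row D = (3, 3, −7)   [check: 3·106 − 7·45 = 3]
  13 = 4·3 + 1   → row F = row D − 4·row E = (1, −14, 33)   [check: −14·106 + 33·45 = 1]
  3 = 3·1 + 0   → remainder 0, stop. gcd = 1 (last nonzero row F).
The gcd is 1, so 45 is invertible mod 106. The last nonzero row gives −14·106 + 33·45 = 1, so t = 33. So 45^(−1) ≡ 33 (mod 106). Verify: 45 · 33 = 1485 ≡ 1 (mod 106). ✓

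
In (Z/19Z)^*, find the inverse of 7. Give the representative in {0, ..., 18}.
7^(−1) ≡ 11 (mod 19)

Apply the extended Euclidean algorithm to (19, 7), tracking rows (r, s, t) with s·19 + t·7 = r. Each division r_prev = q·r_cur + r_new produces the new row as (previous row) − q·(current row):
  row A: (19, 1, 0)   [1·19 + 0·7 = 19]
  row B: (7, 0, 1)   [0·19 + 1·7 = 7]
  19 = 2·7 + 5   → row C = row A − 2·row B = (5, 1, −2)   [check: 1·19 − 2·7 = 5]
  7 = 1·5 + 2   → row D = row B − 1·row C = (2, −1, 3)   [check: −1·19 + 3·7 = 2]
  5 = 2·2 + 1   → row E = row C − 2·row D = (1, 3, −8)   [check: 3·19 − 8·7 = 1]
  2 = 2·1 + 0   → remainder 0, stop. gcd = 1 (last nonzero row E).
The gcd is 1, so 7 is invertible mod 19. The last nonzero row gives 3·19 − 8·7 = 1, so t = −8. So 7^(−1) ≡ −8 ≡ 11 (mod 19). Verify: 7 · 11 = 77 ≡ 1 (mod 19). ✓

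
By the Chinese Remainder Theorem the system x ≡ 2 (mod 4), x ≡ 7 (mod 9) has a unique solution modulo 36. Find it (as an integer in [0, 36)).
The moduli 4, 9 are pairwise coprime, so by the CRT there is a unique solution mod 4·9 = 36.
Solve by successive substitution. Start with x ≡ 2 (mod 4).
  Combine with x ≡ 7 (mod 9): write x = 2 + 4·t and require 2 + 4·t ≡ 7 (mod 9), i.e. 4·t ≡ 7 − 2 ≡ 5 (mod 9). Since 4^(−1) ≡ 7 (mod 9), t ≡ 7·5 ≡ 8 (mod 9). So x ≡ 2 + 4·8 = 34 (mod 36).
Unique solution in [0, 36): x = 34.

Final answer: x ≡ 34 (mod 36); the representative in [0, 36) is 34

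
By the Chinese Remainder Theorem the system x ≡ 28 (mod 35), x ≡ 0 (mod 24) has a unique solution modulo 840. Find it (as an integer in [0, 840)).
x ≡ 168 (mod 840); the representative in [0, 840) is 168

The moduli 35, 24 are pairwise coprime, so by the CRT there is a unique solution mod 35·24 = 840.
Solve by successive substitution. Start with x ≡ 28 (mod 35).
  Combine with x ≡ 0 (mod 24): write x = 28 + 35·t and require 28 + 35·t ≡ 0 (mod 24), i.e. 35·t ≡ 0 − 28 ≡ 20 (mod 24). Since 35^(−1) ≡ 11 (mod 24) (35 ≡ 11 (mod 24)), t ≡ 11·20 ≡ 4 (mod 24). So x ≡ 28 + 35·4 = 168 (mod 840).
Unique solution in [0, 840): x = 168.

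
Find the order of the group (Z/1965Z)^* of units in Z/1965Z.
|(Z/1965Z)^*| = 1040

(Z/1965Z)^* consists of the classes a with gcd(a, 1965) = 1, so its order is φ(1965). φ is multiplicative, with φ(p^e) = p^e − p^(e−1). Factorise 1965 = 3 · 5 · 131. Then
  φ(1965) = (3 − 1) · (5 − 1) · (131 − 1) = 2 · 4 · 130 = 1040.
Thus |(Z/1965Z)^*| = 1040.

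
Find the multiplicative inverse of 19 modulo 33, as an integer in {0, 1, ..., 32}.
Apply the extended Euclidean algorithm to (33, 19), tracking rows (r, s, t) with s·33 + t·19 = r. Each division r_prev = q·r_cur + r_new produces the new row as (previous row) − q·(current row):
  row A: (33, 1, 0)   [1·33 + 0·19 = 33]
  row B: (19, 0, 1)   [0·33 + 1·19 = 19]
  33 = 1·19 + 14   → row C = row A − 1·row B = (14, 1, −1)   [check: 1·33 − 1·19 = 14]
  19 = 1·14 + 5   → row D = row B − 1·row C = (5, −1, 2)   [check: −1·33 + 2·19 = 5]
  14 = 2·5 + 4   → row E = row C − 2·row D = (4, 3, −5)   [check: 3·33 − 5·19 = 4]
  5 = 1·4 + 1   → row F = row D − 1·row E = (1, −4, 7)   [check: −4·33 + 7·19 = 1]
  4 = 4·1 + 0   → remainder 0, stop. gcd = 1 (last nonzero row F).
The gcd is 1, so 19 is invertible mod 33. The last nonzero row gives −4·33 + 7·19 = 1, so t = 7. So 19^(−1) ≡ 7 (mod 33). Verify: 19 · 7 = 133 ≡ 1 (mod 33). ✓

Final answer: 19^(−1) ≡ 7 (mod 33)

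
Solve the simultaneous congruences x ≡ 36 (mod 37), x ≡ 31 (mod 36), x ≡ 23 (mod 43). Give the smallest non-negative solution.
The moduli 37, 36, 43 are pairwise coprime, so by the CRT there is a unique solution mod 37·36·43 = 57276.
Solve by successive substitution. Start with x ≡ 36 (mod 37).
  Combine with x ≡ 31 (mod 36): write x = 36 + 37·t and require 36 + 37·t ≡ 31 (mod 36), i.e. 37·t ≡ 31 − 36 ≡ 31 (mod 36). Since 37^(−1) ≡ 1 (mod 36) (37 ≡ 1 (mod 36)), t ≡ 1·31 ≡ 31 (mod 36). So x ≡ 36 + 37·31 = 1183 (mod 1332).
  Combine with x ≡ 23 (mod 43): write x = 1183 + 1332·t and require 1183 + 1332·t ≡ 23 (mod 43), i.e. 1332·t ≡ 23 − 1183 ≡ 1 (mod 43). Since 1332^(−1) ≡ 42 (mod 43) (1332 ≡ 42 (mod 43)), t ≡ 42·1 ≡ 42 (mod 43). So x ≡ 1183 + 1332·42 = 57127 (mod 57276).
Unique solution in [0, 57276): x = 57127.

Final answer: x ≡ 57127 (mod 57276); the representative in [0, 57276) is 57127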